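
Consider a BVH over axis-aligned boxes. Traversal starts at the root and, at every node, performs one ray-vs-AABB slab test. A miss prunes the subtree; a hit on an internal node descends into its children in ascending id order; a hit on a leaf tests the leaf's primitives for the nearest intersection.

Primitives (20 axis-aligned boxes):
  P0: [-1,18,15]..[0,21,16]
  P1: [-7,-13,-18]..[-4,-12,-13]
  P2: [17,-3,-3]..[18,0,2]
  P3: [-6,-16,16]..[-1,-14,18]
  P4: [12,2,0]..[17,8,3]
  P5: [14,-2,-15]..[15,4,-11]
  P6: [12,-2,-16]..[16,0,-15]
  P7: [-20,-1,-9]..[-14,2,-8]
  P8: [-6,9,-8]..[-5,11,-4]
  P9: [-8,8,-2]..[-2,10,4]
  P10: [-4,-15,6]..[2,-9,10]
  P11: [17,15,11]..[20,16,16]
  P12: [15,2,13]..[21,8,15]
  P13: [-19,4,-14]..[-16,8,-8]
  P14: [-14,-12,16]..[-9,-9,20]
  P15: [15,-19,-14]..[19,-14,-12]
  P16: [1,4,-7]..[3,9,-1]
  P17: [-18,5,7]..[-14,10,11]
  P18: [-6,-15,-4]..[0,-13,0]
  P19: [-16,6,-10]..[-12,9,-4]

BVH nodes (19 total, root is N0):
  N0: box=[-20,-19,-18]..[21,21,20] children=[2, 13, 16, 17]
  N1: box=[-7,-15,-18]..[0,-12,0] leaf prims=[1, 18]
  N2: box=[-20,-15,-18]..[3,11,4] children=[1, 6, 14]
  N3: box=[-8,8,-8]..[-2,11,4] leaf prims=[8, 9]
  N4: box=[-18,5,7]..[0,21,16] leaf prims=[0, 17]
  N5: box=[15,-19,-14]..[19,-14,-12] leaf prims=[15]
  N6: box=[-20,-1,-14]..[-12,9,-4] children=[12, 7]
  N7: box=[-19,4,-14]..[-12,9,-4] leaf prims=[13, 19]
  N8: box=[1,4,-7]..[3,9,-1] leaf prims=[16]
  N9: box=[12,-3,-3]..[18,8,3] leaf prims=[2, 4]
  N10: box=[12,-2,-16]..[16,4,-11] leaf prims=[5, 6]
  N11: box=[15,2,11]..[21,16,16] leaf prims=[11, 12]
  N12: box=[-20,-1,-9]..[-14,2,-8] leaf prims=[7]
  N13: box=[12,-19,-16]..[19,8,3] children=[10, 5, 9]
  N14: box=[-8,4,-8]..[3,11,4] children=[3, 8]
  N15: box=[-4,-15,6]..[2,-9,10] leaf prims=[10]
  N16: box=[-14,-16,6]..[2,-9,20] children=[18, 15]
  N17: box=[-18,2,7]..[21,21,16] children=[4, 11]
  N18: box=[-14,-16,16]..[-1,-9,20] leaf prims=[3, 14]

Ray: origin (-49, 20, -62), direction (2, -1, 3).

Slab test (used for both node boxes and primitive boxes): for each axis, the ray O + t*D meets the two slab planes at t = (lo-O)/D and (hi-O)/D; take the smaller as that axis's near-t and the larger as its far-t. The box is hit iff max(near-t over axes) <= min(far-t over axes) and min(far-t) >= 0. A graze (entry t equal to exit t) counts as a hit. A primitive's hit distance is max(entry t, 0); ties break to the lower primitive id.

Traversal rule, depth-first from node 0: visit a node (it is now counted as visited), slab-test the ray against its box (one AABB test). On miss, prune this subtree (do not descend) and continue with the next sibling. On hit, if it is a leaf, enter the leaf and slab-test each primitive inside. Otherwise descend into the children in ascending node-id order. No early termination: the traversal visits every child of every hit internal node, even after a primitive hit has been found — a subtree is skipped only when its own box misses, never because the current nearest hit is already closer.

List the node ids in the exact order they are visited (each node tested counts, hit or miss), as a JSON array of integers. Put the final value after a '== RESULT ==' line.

Trace the traversal:
N0 x:[29/2,35] y:[-1,39] z:[44/3,82/3] -> hit [44/3,82/3], descend [2, 13, 16, 17]
  N2 x:[29/2,26] y:[9,35] z:[44/3,22] -> hit [44/3,22], descend [1, 6, 14]
    N1 x:[21,49/2] y:[32,35] z:[44/3,62/3] -> miss, prune
    N6 x:[29/2,37/2] y:[11,21] z:[16,58/3] -> hit [16,37/2], descend [7, 12]
      N7 x:[15,37/2] y:[11,16] z:[16,58/3] -> hit [16,16] leaf, test {P13@t=16, P19(miss)}
      N12 x:[29/2,35/2] y:[18,21] z:[53/3,18] -> miss, prune
    N14 x:[41/2,26] y:[9,16] z:[18,22] -> miss, prune
  N13 x:[61/2,34] y:[12,39] z:[46/3,65/3] -> miss, prune
  N16 x:[35/2,51/2] y:[29,36] z:[68/3,82/3] -> miss, prune
  N17 x:[31/2,35] y:[-1,18] z:[23,26] -> miss, prune

Visited [0, 2, 1, 6, 7, 12, 14, 13, 16, 17]. Tests: 10 box, 1 leaf. Nearest: P13.

== RESULT ==
[0, 2, 1, 6, 7, 12, 14, 13, 16, 17]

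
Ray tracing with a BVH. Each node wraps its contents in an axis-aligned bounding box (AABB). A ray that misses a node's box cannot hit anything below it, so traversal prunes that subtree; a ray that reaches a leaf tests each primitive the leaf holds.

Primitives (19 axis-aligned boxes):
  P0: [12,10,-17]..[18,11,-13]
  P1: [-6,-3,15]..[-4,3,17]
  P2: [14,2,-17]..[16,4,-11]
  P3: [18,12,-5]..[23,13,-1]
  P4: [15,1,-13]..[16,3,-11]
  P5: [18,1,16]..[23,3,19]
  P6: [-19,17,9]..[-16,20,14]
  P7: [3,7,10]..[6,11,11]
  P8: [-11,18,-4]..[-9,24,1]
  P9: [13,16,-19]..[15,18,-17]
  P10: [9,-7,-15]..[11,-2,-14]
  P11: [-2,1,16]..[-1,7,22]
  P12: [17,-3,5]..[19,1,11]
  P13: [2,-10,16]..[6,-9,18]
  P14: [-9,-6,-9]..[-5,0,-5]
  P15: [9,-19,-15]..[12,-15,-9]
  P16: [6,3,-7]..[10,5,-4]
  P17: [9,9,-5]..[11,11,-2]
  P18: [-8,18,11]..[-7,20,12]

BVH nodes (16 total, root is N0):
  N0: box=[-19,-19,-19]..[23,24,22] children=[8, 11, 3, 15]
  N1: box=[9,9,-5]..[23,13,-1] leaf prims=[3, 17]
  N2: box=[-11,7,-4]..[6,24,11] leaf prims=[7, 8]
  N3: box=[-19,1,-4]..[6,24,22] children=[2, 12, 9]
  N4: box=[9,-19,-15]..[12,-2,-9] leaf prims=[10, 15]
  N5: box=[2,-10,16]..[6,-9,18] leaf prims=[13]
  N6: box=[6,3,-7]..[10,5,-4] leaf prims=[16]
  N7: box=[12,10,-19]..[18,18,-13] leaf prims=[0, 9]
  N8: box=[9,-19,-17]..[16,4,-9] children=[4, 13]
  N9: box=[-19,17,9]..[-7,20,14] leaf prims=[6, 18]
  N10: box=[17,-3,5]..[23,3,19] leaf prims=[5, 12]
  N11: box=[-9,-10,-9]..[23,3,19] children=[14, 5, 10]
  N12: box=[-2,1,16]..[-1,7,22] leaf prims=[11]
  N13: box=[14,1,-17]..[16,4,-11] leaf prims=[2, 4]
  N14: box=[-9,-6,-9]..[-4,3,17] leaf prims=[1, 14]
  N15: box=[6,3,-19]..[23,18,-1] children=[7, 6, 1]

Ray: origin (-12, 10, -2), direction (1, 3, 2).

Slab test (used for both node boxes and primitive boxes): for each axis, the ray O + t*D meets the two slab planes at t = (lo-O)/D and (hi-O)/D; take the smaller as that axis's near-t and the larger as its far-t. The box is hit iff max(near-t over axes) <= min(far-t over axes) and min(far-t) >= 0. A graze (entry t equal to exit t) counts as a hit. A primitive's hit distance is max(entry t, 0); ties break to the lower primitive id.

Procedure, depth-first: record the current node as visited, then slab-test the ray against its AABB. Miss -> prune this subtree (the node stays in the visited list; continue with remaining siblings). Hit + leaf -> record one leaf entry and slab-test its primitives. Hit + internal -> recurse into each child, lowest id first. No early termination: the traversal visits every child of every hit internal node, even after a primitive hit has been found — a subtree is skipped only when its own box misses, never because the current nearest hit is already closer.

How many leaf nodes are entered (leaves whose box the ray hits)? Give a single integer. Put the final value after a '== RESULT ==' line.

Trace the traversal:
N0 x:[-7,35] y:[-29/3,14/3] z:[-17/2,12] -> hit [-7,14/3], descend [3, 8, 11, 15]
  N3 x:[-7,18] y:[-3,14/3] z:[-1,12] -> hit [-1,14/3], descend [2, 9, 12]
    N2 x:[1,18] y:[-1,14/3] z:[-1,13/2] -> hit [1,14/3] leaf, test {P7(miss), P8(miss)}
    N9 x:[-7,5] y:[7/3,10/3] z:[11/2,8] -> miss, prune
    N12 x:[10,11] y:[-3,-1] z:[9,12] -> miss, prune
  N8 x:[21,28] y:[-29/3,-2] z:[-15/2,-7/2] -> miss, prune
  N11 x:[3,35] y:[-20/3,-7/3] z:[-7/2,21/2] -> miss, prune
  N15 x:[18,35] y:[-7/3,8/3] z:[-17/2,1/2] -> miss, prune

Summary -> nodes [0, 3, 2, 9, 12, 8, 11, 15]; box-tests=8; leaf-entries=1; first=miss

== RESULT ==
1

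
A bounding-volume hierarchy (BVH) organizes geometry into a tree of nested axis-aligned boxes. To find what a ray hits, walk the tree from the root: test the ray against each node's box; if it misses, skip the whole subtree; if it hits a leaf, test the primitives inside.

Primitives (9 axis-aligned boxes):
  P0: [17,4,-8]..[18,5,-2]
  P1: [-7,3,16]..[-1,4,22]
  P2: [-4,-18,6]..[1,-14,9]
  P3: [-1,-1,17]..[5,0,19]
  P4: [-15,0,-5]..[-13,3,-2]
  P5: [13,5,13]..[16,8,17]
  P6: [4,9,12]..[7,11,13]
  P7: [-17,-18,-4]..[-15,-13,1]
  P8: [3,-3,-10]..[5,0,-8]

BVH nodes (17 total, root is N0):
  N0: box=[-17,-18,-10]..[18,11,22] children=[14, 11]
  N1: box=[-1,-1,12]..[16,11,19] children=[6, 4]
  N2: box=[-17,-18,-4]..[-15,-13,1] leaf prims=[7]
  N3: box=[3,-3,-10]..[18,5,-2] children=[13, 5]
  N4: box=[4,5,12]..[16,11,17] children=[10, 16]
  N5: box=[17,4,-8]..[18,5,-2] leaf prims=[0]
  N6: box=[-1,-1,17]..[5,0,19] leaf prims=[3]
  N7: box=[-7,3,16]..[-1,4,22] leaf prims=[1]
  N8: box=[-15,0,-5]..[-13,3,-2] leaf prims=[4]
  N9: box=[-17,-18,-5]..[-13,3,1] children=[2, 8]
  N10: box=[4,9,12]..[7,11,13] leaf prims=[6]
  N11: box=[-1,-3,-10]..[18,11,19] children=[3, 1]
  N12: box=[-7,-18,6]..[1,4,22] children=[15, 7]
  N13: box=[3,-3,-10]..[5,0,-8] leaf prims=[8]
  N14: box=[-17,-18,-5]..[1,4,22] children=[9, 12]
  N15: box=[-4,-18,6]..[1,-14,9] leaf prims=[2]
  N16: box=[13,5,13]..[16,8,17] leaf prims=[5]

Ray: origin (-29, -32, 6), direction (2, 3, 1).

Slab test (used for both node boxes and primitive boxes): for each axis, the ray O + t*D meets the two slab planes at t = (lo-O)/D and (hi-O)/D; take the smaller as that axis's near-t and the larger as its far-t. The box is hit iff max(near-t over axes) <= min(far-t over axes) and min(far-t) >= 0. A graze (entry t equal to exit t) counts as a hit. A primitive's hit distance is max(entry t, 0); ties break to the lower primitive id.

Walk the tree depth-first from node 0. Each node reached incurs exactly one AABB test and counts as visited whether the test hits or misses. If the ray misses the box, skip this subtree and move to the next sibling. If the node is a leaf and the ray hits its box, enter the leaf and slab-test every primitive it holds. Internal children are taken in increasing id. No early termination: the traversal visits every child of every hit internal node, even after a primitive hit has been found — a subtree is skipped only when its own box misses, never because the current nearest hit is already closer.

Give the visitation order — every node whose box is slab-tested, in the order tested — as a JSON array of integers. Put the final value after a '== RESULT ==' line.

Trace the traversal:
N0 x:[6,47/2] y:[14/3,43/3] z:[-16,16] -> hit [6,43/3], descend [11, 14]
  N11 x:[14,47/2] y:[29/3,43/3] z:[-16,13] -> miss, prune
  N14 x:[6,15] y:[14/3,12] z:[-11,16] -> hit [6,12], descend [9, 12]
    N9 x:[6,8] y:[14/3,35/3] z:[-11,-5] -> miss, prune
    N12 x:[11,15] y:[14/3,12] z:[0,16] -> hit [11,12], descend [7, 15]
      N7 x:[11,14] y:[35/3,12] z:[10,16] -> hit [35/3,12] leaf, test {P1@t=35/3}
      N15 x:[25/2,15] y:[14/3,6] z:[0,3] -> miss, prune

order=[0, 11, 14, 9, 12, 7, 15]  |boxes|=7  |leaves|=1  hit=P1

== RESULT ==
[0, 11, 14, 9, 12, 7, 15]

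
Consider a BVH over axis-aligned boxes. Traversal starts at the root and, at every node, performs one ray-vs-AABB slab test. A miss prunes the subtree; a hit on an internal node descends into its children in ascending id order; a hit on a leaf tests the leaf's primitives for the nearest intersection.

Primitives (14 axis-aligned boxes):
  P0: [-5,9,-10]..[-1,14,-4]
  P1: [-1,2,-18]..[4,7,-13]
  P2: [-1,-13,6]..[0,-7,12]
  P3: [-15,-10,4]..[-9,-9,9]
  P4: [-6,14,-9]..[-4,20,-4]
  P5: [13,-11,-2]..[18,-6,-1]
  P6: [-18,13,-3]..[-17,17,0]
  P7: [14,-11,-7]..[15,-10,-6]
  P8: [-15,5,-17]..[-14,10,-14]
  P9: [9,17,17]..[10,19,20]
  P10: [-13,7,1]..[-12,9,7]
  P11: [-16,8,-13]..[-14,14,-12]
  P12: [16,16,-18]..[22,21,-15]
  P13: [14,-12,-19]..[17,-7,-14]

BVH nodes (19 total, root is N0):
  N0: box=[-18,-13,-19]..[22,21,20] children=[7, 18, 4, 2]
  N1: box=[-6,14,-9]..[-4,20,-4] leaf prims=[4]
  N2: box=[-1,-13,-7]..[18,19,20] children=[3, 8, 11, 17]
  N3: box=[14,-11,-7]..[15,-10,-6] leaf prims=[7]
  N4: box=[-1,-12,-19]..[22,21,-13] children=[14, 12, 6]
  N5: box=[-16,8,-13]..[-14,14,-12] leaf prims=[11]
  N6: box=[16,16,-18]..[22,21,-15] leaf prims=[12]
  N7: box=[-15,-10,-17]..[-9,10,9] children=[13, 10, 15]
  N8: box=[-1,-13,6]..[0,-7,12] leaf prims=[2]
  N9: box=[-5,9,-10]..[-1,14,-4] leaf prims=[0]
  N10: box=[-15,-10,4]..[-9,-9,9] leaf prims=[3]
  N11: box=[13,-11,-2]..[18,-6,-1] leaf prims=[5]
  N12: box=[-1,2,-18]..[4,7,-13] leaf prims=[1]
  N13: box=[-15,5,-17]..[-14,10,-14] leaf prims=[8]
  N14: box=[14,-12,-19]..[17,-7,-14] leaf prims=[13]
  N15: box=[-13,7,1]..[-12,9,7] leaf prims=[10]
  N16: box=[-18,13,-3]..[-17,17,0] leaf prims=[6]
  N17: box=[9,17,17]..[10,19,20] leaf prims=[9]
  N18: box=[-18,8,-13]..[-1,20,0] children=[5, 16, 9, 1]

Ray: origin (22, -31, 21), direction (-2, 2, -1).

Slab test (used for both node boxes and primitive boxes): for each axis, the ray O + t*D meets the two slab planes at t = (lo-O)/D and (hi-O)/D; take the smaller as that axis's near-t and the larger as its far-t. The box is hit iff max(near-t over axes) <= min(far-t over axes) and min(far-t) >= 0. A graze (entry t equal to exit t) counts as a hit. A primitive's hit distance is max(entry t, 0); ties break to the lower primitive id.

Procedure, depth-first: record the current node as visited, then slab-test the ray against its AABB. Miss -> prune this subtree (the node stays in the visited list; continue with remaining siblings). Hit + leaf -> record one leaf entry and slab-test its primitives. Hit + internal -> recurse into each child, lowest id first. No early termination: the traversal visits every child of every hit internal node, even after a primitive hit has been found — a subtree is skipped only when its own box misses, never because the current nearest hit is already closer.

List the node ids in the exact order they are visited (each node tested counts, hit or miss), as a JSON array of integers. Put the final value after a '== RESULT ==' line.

Traverse from the root:
N0 x:[0,20] y:[9,26] z:[1,40] -> hit [9,20], descend [2, 4, 7, 18]
  N2 x:[2,23/2] y:[9,25] z:[1,28] -> hit [9,23/2], descend [3, 8, 11, 17]
    N3 x:[7/2,4] y:[10,21/2] z:[27,28] -> miss, prune
    N8 x:[11,23/2] y:[9,12] z:[9,15] -> hit [11,23/2] leaf, test {P2@t=11}
    N11 x:[2,9/2] y:[10,25/2] z:[22,23] -> miss, prune
    N17 x:[6,13/2] y:[24,25] z:[1,4] -> miss, prune
  N4 x:[0,23/2] y:[19/2,26] z:[34,40] -> miss, prune
  N7 x:[31/2,37/2] y:[21/2,41/2] z:[12,38] -> hit [31/2,37/2], descend [10, 13, 15]
    N10 x:[31/2,37/2] y:[21/2,11] z:[12,17] -> miss, prune
    N13 x:[18,37/2] y:[18,41/2] z:[35,38] -> miss, prune
    N15 x:[17,35/2] y:[19,20] z:[14,20] -> miss, prune
  N18 x:[23/2,20] y:[39/2,51/2] z:[21,34] -> miss, prune

order=[0, 2, 3, 8, 11, 17, 4, 7, 10, 13, 15, 18]  |boxes|=12  |leaves|=1  hit=P2

== RESULT ==
[0, 2, 3, 8, 11, 17, 4, 7, 10, 13, 15, 18]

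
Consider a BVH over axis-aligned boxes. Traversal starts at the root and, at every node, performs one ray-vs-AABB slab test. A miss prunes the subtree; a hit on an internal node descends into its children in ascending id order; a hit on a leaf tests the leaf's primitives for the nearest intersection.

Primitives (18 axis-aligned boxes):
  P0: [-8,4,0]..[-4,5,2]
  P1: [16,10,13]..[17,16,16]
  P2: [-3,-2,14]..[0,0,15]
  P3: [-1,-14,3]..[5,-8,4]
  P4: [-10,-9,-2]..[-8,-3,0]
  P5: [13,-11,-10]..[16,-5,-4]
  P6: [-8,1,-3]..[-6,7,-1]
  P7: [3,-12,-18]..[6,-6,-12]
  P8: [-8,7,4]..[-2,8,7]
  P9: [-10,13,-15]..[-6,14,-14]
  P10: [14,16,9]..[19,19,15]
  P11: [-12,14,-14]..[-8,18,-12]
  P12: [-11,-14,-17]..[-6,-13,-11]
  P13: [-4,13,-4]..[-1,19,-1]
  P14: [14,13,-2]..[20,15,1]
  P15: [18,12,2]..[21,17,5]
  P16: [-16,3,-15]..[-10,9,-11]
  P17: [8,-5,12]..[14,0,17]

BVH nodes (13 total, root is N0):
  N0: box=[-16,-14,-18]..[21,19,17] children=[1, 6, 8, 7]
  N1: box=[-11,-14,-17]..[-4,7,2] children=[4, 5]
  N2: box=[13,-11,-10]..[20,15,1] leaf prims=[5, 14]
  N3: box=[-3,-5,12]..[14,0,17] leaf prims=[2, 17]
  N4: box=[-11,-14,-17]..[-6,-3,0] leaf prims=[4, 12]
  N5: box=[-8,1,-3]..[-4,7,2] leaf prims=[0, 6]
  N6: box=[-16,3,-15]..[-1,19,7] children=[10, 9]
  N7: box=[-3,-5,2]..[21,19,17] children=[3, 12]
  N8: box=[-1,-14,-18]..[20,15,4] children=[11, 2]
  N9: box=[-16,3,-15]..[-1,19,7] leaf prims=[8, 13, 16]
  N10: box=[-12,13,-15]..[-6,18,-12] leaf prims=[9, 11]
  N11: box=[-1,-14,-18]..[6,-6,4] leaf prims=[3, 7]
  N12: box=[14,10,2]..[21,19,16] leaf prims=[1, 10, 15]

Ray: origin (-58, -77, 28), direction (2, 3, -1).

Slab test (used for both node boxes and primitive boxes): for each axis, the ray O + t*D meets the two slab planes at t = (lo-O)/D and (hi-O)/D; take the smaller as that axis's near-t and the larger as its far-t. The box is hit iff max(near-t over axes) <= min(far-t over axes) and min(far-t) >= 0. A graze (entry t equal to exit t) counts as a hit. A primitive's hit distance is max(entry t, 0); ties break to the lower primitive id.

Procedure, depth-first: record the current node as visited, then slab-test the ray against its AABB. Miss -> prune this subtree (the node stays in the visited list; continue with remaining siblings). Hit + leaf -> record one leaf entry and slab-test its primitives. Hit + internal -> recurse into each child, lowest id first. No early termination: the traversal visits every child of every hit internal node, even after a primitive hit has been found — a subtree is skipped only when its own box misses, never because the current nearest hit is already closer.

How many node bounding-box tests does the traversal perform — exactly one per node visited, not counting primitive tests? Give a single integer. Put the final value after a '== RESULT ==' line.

Trace the traversal:
N0 x:[21,79/2] y:[21,32] z:[11,46] -> hit [21,32], descend [1, 6, 7, 8]
  N1 x:[47/2,27] y:[21,28] z:[26,45] -> hit [26,27], descend [4, 5]
    N4 x:[47/2,26] y:[21,74/3] z:[28,45] -> miss, prune
    N5 x:[25,27] y:[26,28] z:[26,31] -> hit [26,27] leaf, test {P0@t=27, P6(miss)}
  N6 x:[21,57/2] y:[80/3,32] z:[21,43] -> hit [80/3,57/2], descend [9, 10]
    N9 x:[21,57/2] y:[80/3,32] z:[21,43] -> hit [80/3,57/2] leaf, test {P8(miss), P13(miss), P16(miss)}
    N10 x:[23,26] y:[30,95/3] z:[40,43] -> miss, prune
  N7 x:[55/2,79/2] y:[24,32] z:[11,26] -> miss, prune
  N8 x:[57/2,39] y:[21,92/3] z:[24,46] -> hit [57/2,92/3], descend [2, 11]
    N2 x:[71/2,39] y:[22,92/3] z:[27,38] -> miss, prune
    N11 x:[57/2,32] y:[21,71/3] z:[24,46] -> miss, prune

Visited [0, 1, 4, 5, 6, 9, 10, 7, 8, 2, 11]. Tests: 11 box, 2 leaf. Nearest: P0.

== RESULT ==
11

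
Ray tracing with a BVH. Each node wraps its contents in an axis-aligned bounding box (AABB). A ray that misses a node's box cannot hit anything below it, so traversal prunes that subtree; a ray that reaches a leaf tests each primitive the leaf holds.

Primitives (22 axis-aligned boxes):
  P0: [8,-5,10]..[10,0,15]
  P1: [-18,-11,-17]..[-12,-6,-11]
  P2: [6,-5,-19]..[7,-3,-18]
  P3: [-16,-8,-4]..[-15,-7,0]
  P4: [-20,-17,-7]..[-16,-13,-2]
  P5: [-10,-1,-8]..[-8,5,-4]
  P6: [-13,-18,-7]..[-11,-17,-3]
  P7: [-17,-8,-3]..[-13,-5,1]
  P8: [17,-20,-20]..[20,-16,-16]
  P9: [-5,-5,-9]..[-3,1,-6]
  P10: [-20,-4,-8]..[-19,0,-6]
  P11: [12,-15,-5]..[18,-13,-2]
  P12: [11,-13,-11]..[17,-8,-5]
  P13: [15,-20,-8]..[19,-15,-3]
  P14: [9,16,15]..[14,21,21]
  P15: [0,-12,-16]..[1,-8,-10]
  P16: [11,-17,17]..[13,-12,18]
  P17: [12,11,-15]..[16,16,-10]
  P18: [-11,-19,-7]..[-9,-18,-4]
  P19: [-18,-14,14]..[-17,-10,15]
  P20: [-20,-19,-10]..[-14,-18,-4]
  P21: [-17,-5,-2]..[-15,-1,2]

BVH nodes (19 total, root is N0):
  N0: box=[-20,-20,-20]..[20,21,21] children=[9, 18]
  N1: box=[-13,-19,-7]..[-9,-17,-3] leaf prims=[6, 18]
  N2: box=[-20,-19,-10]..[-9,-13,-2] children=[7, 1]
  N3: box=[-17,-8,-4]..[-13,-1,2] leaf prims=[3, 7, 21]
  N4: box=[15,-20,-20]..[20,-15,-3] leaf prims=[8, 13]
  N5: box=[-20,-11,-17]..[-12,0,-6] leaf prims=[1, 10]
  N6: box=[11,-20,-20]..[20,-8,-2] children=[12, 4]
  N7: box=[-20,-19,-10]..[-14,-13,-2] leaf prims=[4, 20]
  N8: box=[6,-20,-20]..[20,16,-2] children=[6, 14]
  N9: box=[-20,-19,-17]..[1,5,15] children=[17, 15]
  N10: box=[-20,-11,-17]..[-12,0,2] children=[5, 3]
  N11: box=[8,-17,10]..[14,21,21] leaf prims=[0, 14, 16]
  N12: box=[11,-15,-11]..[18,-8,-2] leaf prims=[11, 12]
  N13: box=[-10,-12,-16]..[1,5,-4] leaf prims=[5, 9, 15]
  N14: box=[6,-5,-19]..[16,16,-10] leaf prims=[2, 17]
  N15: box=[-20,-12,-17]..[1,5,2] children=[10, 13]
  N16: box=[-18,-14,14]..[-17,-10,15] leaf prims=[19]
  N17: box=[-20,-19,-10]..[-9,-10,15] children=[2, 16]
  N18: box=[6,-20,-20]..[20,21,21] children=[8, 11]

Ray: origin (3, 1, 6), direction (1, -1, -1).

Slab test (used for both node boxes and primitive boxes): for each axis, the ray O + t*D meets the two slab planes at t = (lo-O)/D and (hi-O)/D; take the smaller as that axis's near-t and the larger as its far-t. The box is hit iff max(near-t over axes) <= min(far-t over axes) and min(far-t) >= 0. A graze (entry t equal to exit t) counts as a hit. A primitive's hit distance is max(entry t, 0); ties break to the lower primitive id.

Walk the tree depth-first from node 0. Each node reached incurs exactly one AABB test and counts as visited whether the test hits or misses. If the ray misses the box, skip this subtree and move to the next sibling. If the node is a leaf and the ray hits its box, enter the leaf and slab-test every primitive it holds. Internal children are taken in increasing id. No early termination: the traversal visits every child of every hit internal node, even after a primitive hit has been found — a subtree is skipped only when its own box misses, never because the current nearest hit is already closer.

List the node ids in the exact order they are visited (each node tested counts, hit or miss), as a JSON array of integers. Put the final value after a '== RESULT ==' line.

Trace the traversal:
N0 x:[-23,17] y:[-20,21] z:[-15,26] -> hit [-15,17], descend [9, 18]
  N9 x:[-23,-2] y:[-4,20] z:[-9,23] -> miss, prune
  N18 x:[3,17] y:[-20,21] z:[-15,26] -> hit [3,17], descend [8, 11]
    N8 x:[3,17] y:[-15,21] z:[8,26] -> hit [8,17], descend [6, 14]
      N6 x:[8,17] y:[9,21] z:[8,26] -> hit [9,17], descend [4, 12]
        N4 x:[12,17] y:[16,21] z:[9,26] -> hit [16,17] leaf, test {P8(miss), P13(miss)}
        N12 x:[8,15] y:[9,16] z:[8,17] -> hit [9,15] leaf, test {P11(miss), P12@t=11}
      N14 x:[3,13] y:[-15,6] z:[16,25] -> miss, prune
    N11 x:[5,11] y:[-20,18] z:[-15,-4] -> miss, prune

9 AABB tests over nodes [0, 9, 18, 8, 6, 4, 12, 14, 11]; 2 leaves entered; closest P12.

== RESULT ==
[0, 9, 18, 8, 6, 4, 12, 14, 11]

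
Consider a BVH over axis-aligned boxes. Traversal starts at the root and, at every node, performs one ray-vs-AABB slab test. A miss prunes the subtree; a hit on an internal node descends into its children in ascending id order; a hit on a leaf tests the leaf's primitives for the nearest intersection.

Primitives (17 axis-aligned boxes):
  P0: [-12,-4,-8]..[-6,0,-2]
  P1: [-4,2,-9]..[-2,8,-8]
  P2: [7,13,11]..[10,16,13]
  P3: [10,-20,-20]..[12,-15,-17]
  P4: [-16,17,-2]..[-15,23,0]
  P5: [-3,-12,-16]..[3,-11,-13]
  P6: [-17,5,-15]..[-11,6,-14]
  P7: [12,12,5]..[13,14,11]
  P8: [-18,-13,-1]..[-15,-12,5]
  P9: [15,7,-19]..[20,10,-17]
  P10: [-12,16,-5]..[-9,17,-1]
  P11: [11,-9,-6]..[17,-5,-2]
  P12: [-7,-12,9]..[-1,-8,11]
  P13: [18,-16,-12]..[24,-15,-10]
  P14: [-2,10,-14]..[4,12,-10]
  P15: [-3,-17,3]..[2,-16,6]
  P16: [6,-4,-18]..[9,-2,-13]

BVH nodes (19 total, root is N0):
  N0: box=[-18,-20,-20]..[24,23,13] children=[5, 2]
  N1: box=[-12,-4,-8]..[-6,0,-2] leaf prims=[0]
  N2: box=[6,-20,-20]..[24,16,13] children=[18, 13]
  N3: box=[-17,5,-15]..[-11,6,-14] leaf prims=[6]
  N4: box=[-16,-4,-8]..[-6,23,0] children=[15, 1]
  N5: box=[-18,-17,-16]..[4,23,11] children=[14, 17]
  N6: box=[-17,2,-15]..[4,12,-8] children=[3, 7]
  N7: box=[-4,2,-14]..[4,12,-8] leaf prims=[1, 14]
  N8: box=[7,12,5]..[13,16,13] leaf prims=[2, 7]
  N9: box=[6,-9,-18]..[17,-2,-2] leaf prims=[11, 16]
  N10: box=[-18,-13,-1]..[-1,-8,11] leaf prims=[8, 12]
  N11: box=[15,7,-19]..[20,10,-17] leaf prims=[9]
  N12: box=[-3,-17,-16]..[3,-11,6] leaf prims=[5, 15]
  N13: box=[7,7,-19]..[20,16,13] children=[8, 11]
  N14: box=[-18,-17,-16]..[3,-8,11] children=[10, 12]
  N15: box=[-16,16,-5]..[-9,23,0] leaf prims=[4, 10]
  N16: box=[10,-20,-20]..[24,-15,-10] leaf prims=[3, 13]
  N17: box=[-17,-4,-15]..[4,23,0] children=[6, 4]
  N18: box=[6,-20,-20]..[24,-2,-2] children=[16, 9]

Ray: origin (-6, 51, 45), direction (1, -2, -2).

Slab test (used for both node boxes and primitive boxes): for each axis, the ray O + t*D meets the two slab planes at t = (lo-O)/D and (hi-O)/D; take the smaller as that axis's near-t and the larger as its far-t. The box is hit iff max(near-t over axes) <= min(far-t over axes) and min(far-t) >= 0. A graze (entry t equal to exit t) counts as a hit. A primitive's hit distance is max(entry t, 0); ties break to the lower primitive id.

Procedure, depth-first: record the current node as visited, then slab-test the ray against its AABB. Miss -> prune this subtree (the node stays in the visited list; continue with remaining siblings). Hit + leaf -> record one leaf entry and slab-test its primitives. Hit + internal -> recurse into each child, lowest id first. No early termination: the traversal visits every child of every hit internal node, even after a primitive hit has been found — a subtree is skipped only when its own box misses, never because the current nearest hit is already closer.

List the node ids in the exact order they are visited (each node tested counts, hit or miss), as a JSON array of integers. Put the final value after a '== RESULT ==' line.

Walk:
N0 x:[-12,30] y:[14,71/2] z:[16,65/2] -> hit [16,30], descend [2, 5]
  N2 x:[12,30] y:[35/2,71/2] z:[16,65/2] -> hit [35/2,30], descend [13, 18]
    N13 x:[13,26] y:[35/2,22] z:[16,32] -> hit [35/2,22], descend [8, 11]
      N8 x:[13,19] y:[35/2,39/2] z:[16,20] -> hit [35/2,19] leaf, test {P2(miss), P7@t=37/2}
      N11 x:[21,26] y:[41/2,22] z:[31,32] -> miss, prune
    N18 x:[12,30] y:[53/2,71/2] z:[47/2,65/2] -> hit [53/2,30], descend [9, 16]
      N9 x:[12,23] y:[53/2,30] z:[47/2,63/2] -> miss, prune
      N16 x:[16,30] y:[33,71/2] z:[55/2,65/2] -> miss, prune
  N5 x:[-12,10] y:[14,34] z:[17,61/2] -> miss, prune

order=[0, 2, 13, 8, 11, 18, 9, 16, 5]  |boxes|=9  |leaves|=1  hit=P7

== RESULT ==
[0, 2, 13, 8, 11, 18, 9, 16, 5]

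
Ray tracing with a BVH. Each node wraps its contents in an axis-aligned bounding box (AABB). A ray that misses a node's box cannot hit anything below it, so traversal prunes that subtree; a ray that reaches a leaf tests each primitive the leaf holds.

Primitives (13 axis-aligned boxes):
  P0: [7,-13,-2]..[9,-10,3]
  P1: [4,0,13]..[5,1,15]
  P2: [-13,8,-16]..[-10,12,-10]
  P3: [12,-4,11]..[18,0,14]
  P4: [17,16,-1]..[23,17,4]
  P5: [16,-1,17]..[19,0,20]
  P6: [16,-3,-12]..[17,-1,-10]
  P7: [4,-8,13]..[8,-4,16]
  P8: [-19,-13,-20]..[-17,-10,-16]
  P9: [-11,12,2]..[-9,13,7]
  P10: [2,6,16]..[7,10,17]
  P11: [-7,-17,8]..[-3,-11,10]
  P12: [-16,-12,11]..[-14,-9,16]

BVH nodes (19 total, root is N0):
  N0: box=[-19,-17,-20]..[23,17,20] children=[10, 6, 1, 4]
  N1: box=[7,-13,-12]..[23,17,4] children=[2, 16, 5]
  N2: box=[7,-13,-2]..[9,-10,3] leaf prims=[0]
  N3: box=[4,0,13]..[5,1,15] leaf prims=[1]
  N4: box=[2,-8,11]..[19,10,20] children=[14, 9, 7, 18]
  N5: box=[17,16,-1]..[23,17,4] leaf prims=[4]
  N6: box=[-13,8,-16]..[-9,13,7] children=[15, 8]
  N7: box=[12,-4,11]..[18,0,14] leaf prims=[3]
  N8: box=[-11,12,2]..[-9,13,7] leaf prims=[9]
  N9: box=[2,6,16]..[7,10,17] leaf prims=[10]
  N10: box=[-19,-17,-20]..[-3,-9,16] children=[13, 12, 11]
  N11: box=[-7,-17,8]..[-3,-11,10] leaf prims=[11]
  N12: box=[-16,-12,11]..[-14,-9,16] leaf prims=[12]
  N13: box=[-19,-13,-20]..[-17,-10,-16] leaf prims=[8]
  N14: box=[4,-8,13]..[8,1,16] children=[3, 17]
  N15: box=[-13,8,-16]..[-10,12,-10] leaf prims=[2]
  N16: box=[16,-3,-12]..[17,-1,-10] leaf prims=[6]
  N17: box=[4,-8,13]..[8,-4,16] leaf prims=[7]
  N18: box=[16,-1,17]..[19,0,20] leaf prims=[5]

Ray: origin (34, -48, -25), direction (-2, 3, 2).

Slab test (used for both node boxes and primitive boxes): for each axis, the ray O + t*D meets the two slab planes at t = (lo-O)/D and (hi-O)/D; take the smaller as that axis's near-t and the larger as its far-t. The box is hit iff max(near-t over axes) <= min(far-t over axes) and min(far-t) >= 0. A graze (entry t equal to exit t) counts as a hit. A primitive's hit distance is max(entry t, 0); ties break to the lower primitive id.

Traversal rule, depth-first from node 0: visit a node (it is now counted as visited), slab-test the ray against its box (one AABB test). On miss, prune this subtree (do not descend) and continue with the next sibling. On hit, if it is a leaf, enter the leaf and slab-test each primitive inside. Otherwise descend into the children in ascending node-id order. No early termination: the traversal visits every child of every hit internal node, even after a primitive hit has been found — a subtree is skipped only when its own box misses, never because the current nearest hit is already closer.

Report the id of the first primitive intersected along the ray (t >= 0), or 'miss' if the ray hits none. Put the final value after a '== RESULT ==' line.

Traverse from the root:
N0 x:[11/2,53/2] y:[31/3,65/3] z:[5/2,45/2] -> hit [31/3,65/3], descend [1, 4, 6, 10]
  N1 x:[11/2,27/2] y:[35/3,65/3] z:[13/2,29/2] -> hit [35/3,27/2], descend [2, 5, 16]
    N2 x:[25/2,27/2] y:[35/3,38/3] z:[23/2,14] -> hit [25/2,38/3] leaf, test {P0@t=25/2}
    N5 x:[11/2,17/2] y:[64/3,65/3] z:[12,29/2] -> miss, prune
    N16 x:[17/2,9] y:[15,47/3] z:[13/2,15/2] -> miss, prune
  N4 x:[15/2,16] y:[40/3,58/3] z:[18,45/2] -> miss, prune
  N6 x:[43/2,47/2] y:[56/3,61/3] z:[9/2,16] -> miss, prune
  N10 x:[37/2,53/2] y:[31/3,13] z:[5/2,41/2] -> miss, prune

8 AABB tests over nodes [0, 1, 2, 5, 16, 4, 6, 10]; 1 leaf entered; closest P0.

== RESULT ==
0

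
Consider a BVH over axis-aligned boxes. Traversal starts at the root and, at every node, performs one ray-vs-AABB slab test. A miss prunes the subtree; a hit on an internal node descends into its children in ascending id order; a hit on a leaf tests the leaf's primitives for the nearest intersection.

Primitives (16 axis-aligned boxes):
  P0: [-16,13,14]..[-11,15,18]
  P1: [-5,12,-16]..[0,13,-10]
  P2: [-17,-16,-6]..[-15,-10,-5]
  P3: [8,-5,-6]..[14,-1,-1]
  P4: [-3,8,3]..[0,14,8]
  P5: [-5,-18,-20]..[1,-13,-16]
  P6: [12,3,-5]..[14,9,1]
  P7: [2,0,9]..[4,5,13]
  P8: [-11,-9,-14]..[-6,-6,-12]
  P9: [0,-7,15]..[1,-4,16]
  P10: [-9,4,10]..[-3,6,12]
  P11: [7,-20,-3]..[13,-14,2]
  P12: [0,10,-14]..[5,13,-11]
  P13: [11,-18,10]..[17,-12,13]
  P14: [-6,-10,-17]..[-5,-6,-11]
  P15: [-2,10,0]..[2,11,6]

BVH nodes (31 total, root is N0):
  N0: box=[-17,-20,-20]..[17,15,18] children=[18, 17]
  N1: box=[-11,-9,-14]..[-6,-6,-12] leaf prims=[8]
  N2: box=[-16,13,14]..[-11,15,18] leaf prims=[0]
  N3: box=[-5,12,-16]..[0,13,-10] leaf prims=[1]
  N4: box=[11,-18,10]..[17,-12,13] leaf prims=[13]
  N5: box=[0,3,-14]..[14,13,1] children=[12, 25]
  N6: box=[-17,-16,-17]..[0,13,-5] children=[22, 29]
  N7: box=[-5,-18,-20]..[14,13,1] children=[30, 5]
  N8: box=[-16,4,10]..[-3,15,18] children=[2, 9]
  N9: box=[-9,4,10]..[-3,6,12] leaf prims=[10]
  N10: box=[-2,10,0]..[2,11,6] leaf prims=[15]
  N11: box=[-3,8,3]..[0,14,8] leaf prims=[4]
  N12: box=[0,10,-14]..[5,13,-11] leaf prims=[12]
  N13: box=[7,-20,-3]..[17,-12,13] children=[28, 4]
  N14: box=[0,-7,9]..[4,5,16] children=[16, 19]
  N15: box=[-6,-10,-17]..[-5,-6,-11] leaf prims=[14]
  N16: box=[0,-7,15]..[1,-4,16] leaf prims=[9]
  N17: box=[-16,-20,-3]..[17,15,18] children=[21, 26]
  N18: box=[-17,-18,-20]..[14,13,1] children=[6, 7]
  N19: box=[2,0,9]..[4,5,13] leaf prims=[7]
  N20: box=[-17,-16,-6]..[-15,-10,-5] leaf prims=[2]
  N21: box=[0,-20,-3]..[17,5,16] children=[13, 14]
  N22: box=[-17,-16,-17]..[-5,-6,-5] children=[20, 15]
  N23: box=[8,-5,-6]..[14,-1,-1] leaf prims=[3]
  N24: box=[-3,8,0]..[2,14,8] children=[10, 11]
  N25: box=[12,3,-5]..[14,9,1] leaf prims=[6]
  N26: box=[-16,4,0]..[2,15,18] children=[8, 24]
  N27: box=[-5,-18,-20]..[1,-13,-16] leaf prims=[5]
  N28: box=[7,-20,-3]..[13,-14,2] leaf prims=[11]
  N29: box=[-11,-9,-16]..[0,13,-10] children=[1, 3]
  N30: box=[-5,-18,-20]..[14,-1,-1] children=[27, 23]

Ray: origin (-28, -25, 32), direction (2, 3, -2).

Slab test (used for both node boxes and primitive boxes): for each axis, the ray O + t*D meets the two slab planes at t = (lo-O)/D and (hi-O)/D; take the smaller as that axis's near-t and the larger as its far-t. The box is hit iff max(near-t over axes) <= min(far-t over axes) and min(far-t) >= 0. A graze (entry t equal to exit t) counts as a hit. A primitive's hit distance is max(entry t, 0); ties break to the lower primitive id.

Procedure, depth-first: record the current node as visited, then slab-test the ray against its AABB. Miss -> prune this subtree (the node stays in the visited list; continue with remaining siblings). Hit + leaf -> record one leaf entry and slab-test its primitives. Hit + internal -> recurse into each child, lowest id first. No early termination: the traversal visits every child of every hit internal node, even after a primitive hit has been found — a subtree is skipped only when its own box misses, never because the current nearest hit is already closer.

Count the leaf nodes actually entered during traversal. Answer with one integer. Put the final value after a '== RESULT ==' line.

Walk:
N0 x:[11/2,45/2] y:[5/3,40/3] z:[7,26] -> hit [7,40/3], descend [17, 18]
  N17 x:[6,45/2] y:[5/3,40/3] z:[7,35/2] -> hit [7,40/3], descend [21, 26]
    N21 x:[14,45/2] y:[5/3,10] z:[8,35/2] -> miss, prune
    N26 x:[6,15] y:[29/3,40/3] z:[7,16] -> hit [29/3,40/3], descend [8, 24]
      N8 x:[6,25/2] y:[29/3,40/3] z:[7,11] -> hit [29/3,11], descend [2, 9]
        N2 x:[6,17/2] y:[38/3,40/3] z:[7,9] -> miss, prune
        N9 x:[19/2,25/2] y:[29/3,31/3] z:[10,11] -> hit [10,31/3] leaf, test {P10@t=10}
      N24 x:[25/2,15] y:[11,13] z:[12,16] -> hit [25/2,13], descend [10, 11]
        N10 x:[13,15] y:[35/3,12] z:[13,16] -> miss, prune
        N11 x:[25/2,14] y:[11,13] z:[12,29/2] -> hit [25/2,13] leaf, test {P4@t=25/2}
  N18 x:[11/2,21] y:[7/3,38/3] z:[31/2,26] -> miss, prune

Visited [0, 17, 21, 26, 8, 2, 9, 24, 10, 11, 18]. Tests: 11 box, 2 leaf. Nearest: P10.

== RESULT ==
2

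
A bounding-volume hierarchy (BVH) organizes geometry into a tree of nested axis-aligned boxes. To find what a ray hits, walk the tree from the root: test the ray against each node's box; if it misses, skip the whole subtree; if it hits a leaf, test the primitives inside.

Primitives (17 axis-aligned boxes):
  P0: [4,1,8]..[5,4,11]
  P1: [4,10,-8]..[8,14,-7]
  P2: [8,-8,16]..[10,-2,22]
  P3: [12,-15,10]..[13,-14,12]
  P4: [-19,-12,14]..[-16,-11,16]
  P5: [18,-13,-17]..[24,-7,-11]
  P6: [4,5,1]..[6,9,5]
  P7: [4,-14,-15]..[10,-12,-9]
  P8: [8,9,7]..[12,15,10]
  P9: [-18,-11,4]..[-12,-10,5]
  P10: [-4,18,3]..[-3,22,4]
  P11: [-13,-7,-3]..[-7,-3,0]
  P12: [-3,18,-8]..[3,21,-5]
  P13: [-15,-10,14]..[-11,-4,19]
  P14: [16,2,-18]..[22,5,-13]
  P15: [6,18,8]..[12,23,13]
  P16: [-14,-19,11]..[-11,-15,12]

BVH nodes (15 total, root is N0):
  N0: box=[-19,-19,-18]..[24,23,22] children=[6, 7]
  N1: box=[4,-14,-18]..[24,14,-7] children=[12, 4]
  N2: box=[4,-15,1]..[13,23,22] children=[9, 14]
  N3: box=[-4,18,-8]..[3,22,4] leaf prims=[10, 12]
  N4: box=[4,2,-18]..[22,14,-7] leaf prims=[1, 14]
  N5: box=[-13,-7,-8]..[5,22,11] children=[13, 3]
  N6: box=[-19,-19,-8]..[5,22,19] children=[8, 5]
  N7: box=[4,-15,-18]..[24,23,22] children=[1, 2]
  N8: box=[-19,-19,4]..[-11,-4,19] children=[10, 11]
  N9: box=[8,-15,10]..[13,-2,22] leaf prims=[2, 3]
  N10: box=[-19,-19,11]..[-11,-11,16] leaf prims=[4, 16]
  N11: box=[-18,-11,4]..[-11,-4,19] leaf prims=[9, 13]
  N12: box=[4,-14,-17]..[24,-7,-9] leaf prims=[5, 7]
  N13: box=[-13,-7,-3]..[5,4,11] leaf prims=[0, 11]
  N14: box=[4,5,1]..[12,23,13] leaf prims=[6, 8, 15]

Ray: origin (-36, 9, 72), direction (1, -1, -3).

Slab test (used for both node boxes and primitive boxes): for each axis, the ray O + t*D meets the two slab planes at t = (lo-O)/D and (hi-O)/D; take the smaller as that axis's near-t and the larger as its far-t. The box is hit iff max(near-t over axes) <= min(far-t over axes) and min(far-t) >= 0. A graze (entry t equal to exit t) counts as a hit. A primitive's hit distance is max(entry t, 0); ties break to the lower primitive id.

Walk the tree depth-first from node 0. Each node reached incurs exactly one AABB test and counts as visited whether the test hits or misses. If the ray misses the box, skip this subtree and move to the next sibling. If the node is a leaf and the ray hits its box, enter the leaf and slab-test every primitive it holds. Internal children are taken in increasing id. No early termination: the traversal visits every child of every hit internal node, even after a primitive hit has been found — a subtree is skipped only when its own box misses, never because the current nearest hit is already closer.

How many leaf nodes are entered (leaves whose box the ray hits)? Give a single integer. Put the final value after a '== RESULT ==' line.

Trace the traversal:
N0 x:[17,60] y:[-14,28] z:[50/3,30] -> hit [17,28], descend [6, 7]
  N6 x:[17,41] y:[-13,28] z:[53/3,80/3] -> hit [53/3,80/3], descend [5, 8]
    N5 x:[23,41] y:[-13,16] z:[61/3,80/3] -> miss, prune
    N8 x:[17,25] y:[13,28] z:[53/3,68/3] -> hit [53/3,68/3], descend [10, 11]
      N10 x:[17,25] y:[20,28] z:[56/3,61/3] -> hit [20,61/3] leaf, test {P4(miss), P16(miss)}
      N11 x:[18,25] y:[13,20] z:[53/3,68/3] -> hit [18,20] leaf, test {P9(miss), P13(miss)}
  N7 x:[40,60] y:[-14,24] z:[50/3,30] -> miss, prune

order=[0, 6, 5, 8, 10, 11, 7]  |boxes|=7  |leaves|=2  hit=miss

== RESULT ==
2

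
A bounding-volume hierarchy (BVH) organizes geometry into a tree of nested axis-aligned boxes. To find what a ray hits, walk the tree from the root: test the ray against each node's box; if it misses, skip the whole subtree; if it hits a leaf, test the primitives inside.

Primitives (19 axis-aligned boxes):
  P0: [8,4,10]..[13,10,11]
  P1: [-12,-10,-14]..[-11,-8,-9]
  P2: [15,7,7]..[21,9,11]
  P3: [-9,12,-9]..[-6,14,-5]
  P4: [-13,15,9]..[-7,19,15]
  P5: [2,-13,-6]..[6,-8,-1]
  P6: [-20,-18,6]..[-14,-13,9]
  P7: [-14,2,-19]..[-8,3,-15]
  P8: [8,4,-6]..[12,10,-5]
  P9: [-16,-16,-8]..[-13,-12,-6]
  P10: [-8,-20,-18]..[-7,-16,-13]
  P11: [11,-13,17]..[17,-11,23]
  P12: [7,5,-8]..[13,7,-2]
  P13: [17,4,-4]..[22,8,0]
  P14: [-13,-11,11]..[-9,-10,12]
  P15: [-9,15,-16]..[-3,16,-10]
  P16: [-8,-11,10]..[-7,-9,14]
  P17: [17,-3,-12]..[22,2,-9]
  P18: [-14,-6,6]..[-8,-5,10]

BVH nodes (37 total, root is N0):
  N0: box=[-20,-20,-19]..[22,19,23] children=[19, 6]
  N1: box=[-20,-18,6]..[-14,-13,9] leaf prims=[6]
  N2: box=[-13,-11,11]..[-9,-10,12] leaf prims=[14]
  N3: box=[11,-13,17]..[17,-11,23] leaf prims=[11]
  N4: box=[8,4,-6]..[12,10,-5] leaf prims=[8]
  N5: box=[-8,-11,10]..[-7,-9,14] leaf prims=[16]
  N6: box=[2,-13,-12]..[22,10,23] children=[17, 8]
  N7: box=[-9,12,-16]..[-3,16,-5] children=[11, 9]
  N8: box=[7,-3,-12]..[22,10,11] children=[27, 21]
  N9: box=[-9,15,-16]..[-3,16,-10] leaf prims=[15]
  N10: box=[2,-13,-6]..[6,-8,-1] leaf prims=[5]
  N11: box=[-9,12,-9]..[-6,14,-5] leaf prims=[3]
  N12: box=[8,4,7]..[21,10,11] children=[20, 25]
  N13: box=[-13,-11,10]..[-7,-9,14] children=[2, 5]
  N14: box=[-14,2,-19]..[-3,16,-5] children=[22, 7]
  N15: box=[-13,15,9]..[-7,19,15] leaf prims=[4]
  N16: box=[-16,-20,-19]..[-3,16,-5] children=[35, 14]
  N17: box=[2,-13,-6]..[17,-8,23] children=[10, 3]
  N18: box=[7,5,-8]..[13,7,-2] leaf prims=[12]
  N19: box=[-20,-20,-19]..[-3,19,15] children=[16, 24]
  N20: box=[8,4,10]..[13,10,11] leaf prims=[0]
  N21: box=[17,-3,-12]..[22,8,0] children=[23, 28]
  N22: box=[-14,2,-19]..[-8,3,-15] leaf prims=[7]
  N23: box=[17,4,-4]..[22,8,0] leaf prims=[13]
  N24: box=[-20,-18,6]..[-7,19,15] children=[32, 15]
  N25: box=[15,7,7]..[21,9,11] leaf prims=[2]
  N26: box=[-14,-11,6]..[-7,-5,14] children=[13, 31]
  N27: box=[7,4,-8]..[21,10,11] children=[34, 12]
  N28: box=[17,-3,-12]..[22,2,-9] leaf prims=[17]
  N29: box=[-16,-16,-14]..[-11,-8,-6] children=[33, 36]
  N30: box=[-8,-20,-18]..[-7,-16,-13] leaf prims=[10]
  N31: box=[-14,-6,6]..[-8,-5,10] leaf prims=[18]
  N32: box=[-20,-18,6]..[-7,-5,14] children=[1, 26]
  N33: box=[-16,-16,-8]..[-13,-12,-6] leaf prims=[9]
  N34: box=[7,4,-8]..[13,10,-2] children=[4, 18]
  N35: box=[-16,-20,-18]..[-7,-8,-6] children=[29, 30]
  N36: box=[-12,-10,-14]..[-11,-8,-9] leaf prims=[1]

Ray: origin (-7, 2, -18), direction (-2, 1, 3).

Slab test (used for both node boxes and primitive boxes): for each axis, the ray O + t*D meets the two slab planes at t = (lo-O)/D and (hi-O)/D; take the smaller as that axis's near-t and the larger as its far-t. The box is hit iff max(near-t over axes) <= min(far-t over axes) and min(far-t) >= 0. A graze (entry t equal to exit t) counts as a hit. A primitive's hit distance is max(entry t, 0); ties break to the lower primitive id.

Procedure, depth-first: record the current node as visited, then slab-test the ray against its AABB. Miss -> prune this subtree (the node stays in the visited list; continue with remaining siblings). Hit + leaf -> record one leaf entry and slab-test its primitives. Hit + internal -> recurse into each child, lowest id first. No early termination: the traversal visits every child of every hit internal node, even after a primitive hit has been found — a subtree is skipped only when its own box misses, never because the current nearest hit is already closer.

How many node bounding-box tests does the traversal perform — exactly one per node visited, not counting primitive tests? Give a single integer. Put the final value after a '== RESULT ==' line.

Trace the traversal:
N0 x:[-29/2,13/2] y:[-22,17] z:[-1/3,41/3] -> hit [-1/3,13/2], descend [6, 19]
  N6 x:[-29/2,-9/2] y:[-15,8] z:[2,41/3] -> miss, prune
  N19 x:[-2,13/2] y:[-22,17] z:[-1/3,11] -> hit [-1/3,13/2], descend [16, 24]
    N16 x:[-2,9/2] y:[-22,14] z:[-1/3,13/3] -> hit [-1/3,13/3], descend [14, 35]
      N14 x:[-2,7/2] y:[0,14] z:[-1/3,13/3] -> hit [0,7/2], descend [7, 22]
        N7 x:[-2,1] y:[10,14] z:[2/3,13/3] -> miss, prune
        N22 x:[1/2,7/2] y:[0,1] z:[-1/3,1] -> hit [1/2,1] leaf, test {P7@t=1/2}
      N35 x:[0,9/2] y:[-22,-10] z:[0,4] -> miss, prune
    N24 x:[0,13/2] y:[-20,17] z:[8,11] -> miss, prune

order=[0, 6, 19, 16, 14, 7, 22, 35, 24]  |boxes|=9  |leaves|=1  hit=P7

== RESULT ==
9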